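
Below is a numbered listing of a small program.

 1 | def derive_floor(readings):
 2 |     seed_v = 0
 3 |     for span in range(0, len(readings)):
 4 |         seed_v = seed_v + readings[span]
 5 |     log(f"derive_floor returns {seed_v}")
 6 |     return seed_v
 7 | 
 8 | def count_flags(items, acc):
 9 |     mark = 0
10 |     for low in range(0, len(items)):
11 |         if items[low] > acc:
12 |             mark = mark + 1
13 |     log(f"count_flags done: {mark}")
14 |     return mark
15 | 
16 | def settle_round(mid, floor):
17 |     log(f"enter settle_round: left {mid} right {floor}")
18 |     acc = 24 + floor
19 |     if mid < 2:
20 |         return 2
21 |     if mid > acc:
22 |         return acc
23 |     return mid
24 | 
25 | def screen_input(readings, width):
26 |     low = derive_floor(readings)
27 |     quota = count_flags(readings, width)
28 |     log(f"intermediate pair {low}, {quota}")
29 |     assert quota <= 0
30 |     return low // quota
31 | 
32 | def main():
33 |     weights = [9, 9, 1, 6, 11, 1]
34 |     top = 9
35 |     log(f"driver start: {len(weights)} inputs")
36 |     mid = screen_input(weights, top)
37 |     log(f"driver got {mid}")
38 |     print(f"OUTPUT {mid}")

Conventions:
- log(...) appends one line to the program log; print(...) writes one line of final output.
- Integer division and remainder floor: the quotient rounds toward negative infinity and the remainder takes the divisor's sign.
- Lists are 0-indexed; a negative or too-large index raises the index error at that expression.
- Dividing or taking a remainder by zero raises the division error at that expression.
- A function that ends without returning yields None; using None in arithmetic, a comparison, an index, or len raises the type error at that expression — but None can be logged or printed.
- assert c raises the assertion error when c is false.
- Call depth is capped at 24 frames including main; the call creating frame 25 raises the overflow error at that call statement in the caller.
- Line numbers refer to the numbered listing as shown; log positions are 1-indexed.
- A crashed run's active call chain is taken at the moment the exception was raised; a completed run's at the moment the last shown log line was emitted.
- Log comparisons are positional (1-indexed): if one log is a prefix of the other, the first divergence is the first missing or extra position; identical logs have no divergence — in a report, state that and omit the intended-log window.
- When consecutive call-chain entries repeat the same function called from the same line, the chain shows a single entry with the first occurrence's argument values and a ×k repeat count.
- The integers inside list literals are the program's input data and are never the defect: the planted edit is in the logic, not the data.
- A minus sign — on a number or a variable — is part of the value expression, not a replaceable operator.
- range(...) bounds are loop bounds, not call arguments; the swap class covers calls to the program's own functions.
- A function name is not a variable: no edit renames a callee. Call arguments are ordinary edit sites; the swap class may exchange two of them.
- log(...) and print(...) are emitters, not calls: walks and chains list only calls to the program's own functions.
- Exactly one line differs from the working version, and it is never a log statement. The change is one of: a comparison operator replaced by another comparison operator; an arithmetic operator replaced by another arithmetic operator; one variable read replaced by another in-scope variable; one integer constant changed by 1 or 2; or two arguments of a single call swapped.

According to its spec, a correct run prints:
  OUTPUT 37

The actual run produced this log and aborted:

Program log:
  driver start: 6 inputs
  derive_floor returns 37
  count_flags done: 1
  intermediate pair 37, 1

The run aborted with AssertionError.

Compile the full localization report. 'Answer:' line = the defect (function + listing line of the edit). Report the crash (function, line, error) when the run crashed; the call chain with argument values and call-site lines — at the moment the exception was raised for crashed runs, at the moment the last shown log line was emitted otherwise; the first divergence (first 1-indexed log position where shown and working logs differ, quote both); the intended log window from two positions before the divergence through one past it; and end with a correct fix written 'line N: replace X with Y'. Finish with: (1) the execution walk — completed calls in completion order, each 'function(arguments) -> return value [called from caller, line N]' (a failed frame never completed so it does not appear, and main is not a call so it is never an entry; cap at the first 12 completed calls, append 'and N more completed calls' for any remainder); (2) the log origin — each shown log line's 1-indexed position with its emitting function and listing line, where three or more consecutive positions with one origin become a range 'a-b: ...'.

Answer: the defect is in screen_input at line 29.
Key observation: After 4 matching log lines the faulty run goes silent, while the working version continues with 'driver got 37'.
Crash: screen_input, line 29, AssertionError.
Call chain: main -> screen_input([9, 9, 1, 6, 11, 1], 9) (called at line 36).
First divergence: position 5; the shown log stops at 4 lines while the working version next logs 'driver got 37'.
Intended log window:
  3: count_flags done: 1
  4: intermediate pair 37, 1
  5: driver got 37
Execution walk:
  derive_floor([9, 9, 1, 6, 11, 1]) -> 37  [called from screen_input, line 26]
  count_flags([9, 9, 1, 6, 11, 1], 9) -> 1  [called from screen_input, line 27]
Log origins:
  1: emitted by main (line 35)
  2: emitted by derive_floor (line 5)
  3: emitted by count_flags (line 13)
  4: emitted by screen_input (line 28)
A correct fix: line 29: replace `<=` with `>`.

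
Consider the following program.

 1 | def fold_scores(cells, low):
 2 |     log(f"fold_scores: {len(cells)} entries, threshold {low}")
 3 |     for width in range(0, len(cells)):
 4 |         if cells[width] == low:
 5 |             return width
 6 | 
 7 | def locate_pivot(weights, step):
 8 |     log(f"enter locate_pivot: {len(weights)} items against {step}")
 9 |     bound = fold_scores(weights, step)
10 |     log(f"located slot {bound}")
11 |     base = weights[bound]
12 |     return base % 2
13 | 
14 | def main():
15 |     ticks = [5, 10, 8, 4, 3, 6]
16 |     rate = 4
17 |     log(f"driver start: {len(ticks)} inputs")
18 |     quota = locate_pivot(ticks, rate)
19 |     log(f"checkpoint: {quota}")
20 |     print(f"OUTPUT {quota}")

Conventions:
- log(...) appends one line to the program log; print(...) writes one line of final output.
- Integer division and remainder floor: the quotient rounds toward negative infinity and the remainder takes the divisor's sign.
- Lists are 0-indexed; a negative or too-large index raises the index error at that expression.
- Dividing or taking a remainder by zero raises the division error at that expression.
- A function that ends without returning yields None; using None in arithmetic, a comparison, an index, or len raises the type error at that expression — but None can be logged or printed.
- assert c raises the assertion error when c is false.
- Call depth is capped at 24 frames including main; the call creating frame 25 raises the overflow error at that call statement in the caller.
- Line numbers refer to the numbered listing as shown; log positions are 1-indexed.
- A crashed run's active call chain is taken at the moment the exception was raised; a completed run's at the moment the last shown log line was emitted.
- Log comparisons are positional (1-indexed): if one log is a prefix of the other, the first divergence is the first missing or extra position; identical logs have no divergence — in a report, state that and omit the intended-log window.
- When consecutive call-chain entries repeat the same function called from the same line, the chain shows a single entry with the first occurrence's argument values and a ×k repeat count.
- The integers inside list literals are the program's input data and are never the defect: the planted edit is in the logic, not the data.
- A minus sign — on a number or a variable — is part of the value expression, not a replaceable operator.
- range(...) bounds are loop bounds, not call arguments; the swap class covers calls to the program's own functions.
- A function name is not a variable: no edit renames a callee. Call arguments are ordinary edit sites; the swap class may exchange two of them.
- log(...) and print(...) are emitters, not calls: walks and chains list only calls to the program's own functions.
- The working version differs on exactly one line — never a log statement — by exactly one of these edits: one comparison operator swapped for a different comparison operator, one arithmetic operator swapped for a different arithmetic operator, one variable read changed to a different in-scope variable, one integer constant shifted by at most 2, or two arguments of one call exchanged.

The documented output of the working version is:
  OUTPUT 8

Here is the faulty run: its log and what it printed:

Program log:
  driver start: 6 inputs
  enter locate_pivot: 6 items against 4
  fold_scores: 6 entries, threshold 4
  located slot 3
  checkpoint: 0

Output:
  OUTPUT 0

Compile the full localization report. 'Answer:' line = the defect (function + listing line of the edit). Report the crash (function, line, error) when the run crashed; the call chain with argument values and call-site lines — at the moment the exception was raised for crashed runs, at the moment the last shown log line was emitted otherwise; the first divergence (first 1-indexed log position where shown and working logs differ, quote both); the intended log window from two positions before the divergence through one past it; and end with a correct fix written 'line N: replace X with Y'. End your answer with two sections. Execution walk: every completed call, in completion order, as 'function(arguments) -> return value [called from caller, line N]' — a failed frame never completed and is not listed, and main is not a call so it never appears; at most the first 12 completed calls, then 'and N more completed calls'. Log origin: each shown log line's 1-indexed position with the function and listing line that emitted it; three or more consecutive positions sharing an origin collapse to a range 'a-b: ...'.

Answer: the defect is in locate_pivot at line 12.
Key observation: Position 5 is the first bad log line: 'checkpoint: 0' should read 'checkpoint: 8'.
Call chain: main.
First divergence: position 5 — the shown line 'checkpoint: 0' should read 'checkpoint: 8'.
Intended log window:
  3: fold_scores: 6 entries, threshold 4
  4: located slot 3
  5: checkpoint: 8
Execution walk:
  fold_scores([5, 10, 8, 4, 3, 6], 4) -> 3  [called from locate_pivot, line 9]
  locate_pivot([5, 10, 8, 4, 3, 6], 4) -> 0  [called from main, line 18]
Log origins:
  1: emitted by main (line 17)
  2: emitted by locate_pivot (line 8)
  3: emitted by fold_scores (line 2)
  4: emitted by locate_pivot (line 10)
  5: emitted by main (line 19)
A correct fix: line 12: replace `%` with `*`.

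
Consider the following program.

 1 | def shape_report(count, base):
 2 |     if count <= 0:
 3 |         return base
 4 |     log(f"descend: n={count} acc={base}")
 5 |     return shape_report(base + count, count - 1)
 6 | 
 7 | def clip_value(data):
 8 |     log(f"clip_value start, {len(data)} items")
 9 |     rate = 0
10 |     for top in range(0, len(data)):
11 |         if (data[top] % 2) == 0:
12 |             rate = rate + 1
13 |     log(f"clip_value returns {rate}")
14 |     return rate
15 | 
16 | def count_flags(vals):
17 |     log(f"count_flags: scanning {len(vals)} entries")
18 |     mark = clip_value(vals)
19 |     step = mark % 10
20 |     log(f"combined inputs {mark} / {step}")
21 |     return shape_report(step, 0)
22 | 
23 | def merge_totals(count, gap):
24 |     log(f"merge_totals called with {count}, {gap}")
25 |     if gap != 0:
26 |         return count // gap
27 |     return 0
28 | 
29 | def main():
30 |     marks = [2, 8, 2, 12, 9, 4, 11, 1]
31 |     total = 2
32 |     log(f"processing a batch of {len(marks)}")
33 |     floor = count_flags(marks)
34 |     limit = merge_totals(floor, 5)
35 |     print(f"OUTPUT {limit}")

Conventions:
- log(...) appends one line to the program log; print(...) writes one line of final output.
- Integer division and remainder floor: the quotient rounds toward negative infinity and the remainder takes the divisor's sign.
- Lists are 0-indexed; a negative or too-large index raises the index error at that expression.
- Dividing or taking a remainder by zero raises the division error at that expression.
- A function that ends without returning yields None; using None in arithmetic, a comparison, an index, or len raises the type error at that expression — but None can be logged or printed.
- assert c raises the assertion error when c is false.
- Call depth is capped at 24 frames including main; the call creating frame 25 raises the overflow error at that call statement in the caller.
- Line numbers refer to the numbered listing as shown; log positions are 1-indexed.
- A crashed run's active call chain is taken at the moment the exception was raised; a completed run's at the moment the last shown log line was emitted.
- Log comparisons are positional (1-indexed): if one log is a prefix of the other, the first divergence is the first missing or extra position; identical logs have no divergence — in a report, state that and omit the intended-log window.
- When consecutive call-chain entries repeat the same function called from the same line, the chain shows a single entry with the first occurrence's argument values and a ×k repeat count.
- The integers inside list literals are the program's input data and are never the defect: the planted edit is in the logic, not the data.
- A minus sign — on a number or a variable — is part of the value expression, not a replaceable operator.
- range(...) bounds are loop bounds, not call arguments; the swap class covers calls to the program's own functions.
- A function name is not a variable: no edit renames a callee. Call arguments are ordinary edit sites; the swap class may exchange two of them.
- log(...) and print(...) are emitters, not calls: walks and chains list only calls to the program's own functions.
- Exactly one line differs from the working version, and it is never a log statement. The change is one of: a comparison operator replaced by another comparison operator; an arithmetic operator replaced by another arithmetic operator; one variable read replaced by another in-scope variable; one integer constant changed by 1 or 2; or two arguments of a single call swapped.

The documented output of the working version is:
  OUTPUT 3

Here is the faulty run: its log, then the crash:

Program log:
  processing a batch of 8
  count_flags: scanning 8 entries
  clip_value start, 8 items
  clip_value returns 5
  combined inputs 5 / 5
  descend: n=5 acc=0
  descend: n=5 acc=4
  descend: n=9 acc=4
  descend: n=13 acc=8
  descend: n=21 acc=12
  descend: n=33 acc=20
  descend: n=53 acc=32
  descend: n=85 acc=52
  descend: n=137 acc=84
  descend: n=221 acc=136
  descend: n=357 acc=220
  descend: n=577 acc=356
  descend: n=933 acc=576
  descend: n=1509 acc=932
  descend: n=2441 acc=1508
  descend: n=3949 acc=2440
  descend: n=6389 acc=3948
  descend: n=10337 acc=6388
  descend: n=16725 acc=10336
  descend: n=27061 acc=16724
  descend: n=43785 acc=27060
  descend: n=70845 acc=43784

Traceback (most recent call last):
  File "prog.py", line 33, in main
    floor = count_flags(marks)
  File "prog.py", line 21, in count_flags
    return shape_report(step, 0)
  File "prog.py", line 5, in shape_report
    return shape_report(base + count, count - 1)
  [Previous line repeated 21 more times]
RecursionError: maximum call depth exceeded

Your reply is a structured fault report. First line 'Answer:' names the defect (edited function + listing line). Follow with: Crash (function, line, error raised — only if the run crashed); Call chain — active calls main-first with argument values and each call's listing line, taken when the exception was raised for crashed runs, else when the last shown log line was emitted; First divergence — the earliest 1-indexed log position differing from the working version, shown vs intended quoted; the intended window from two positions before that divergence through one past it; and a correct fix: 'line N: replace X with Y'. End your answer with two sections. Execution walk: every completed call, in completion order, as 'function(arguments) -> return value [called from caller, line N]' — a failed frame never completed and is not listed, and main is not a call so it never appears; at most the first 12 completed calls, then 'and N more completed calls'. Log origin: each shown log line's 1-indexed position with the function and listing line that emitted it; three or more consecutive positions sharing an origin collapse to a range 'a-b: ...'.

Answer: the defect is in shape_report at line 5.
Key observation: Log line 7 is where behavior first shows: 'descend: n=5 acc=4' appears instead of 'descend: n=4 acc=5'.
Crash: shape_report, line 5, RecursionError.
Call chain: main -> count_flags([2, 8, 2, 12, 9, 4, 11, 1]) (called at line 33) -> shape_report(5, 0) (called at line 21) -> shape_report(5, 4) (called at line 5) ×21.
First divergence: at position 7 the run shows 'descend: n=5 acc=4' where the working version logs 'descend: n=4 acc=5'.
Intended log window:
  5: combined inputs 5 / 5
  6: descend: n=5 acc=0
  7: descend: n=4 acc=5
  8: descend: n=3 acc=9
Execution walk:
  clip_value([2, 8, 2, 12, 9, 4, 11, 1]) -> 5  [called from count_flags, line 18]
Log origin:
  1: emitted by main (line 32)
  2: emitted by count_flags (line 17)
  3: emitted by clip_value (line 8)
  4: emitted by clip_value (line 13)
  5: emitted by count_flags (line 20)
  6-27: emitted by shape_report (line 4)
A correct fix: line 5: replace `shape_report(base + count, count - 1)` with `shape_report(count - 1, base + count)`.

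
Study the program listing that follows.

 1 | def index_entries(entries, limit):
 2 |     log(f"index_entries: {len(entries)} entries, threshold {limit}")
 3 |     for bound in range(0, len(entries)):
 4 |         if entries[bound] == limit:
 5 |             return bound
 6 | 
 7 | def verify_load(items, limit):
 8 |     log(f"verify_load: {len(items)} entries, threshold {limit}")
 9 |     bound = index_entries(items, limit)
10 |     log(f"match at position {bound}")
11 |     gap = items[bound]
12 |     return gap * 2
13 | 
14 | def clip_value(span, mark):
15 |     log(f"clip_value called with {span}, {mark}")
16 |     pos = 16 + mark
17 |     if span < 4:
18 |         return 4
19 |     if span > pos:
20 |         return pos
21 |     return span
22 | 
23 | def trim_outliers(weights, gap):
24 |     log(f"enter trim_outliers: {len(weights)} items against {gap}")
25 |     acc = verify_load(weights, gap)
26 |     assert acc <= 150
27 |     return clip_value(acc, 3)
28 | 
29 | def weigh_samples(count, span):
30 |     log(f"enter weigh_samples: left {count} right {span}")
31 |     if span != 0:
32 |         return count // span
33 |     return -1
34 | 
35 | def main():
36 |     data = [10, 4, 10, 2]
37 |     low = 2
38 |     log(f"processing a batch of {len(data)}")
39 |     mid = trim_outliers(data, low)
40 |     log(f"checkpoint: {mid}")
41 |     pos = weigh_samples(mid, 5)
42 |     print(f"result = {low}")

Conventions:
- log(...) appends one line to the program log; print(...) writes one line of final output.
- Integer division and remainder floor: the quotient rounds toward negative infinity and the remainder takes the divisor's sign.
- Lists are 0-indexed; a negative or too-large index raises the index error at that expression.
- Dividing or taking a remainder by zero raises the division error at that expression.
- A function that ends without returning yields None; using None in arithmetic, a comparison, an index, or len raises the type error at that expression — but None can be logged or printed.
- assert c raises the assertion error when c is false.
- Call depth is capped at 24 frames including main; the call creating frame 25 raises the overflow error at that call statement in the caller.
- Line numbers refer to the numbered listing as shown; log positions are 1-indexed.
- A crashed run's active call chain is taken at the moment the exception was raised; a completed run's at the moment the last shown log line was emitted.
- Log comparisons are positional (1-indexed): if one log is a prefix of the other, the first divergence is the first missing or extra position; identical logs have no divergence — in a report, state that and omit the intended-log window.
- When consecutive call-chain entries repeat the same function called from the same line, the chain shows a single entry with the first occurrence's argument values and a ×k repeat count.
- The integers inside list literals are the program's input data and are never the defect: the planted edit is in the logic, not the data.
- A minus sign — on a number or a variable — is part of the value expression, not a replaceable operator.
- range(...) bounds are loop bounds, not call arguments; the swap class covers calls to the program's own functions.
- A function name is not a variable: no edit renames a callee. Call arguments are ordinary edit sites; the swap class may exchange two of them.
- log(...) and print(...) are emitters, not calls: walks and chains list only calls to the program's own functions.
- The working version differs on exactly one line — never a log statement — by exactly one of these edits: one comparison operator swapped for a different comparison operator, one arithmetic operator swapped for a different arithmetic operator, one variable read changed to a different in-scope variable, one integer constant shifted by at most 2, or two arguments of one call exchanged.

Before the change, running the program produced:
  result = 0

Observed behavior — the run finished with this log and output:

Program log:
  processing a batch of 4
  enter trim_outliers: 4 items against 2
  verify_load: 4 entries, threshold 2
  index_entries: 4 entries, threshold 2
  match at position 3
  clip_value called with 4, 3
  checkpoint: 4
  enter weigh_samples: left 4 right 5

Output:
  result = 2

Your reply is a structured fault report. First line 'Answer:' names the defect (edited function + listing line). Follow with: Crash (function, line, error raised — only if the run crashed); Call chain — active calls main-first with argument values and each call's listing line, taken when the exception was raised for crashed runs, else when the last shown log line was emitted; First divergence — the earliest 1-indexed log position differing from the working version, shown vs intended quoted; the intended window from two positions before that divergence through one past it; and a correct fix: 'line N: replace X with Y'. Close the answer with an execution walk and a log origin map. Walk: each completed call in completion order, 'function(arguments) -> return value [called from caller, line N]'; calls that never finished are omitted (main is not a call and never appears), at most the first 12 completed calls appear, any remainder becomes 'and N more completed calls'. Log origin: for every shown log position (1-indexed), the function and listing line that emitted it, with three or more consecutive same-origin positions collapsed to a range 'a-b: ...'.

Answer: the defect is in main at line 42.
Key fact: Nothing in the log betrays the bug — only the output does.
Call chain: main -> weigh_samples(4, 5) (called at line 41).
First divergence: none (the log streams are identical).
Execution walk:
  index_entries([10, 4, 10, 2], 2) -> 3  [called from verify_load, line 9]
  verify_load([10, 4, 10, 2], 2) -> 4  [called from trim_outliers, line 25]
  clip_value(4, 3) -> 4  [called from trim_outliers, line 27]
  trim_outliers([10, 4, 10, 2], 2) -> 4  [called from main, line 39]
  weigh_samples(4, 5) -> 0  [called from main, line 41]
Log origins:
  1: from main, line 38
  2: from trim_outliers, line 24
  3: from verify_load, line 8
  4: from index_entries, line 2
  5: from verify_load, line 10
  6: from clip_value, line 15
  7: from main, line 40
  8: from weigh_samples, line 30
A correct fix: line 42: replace `low` with `pos`.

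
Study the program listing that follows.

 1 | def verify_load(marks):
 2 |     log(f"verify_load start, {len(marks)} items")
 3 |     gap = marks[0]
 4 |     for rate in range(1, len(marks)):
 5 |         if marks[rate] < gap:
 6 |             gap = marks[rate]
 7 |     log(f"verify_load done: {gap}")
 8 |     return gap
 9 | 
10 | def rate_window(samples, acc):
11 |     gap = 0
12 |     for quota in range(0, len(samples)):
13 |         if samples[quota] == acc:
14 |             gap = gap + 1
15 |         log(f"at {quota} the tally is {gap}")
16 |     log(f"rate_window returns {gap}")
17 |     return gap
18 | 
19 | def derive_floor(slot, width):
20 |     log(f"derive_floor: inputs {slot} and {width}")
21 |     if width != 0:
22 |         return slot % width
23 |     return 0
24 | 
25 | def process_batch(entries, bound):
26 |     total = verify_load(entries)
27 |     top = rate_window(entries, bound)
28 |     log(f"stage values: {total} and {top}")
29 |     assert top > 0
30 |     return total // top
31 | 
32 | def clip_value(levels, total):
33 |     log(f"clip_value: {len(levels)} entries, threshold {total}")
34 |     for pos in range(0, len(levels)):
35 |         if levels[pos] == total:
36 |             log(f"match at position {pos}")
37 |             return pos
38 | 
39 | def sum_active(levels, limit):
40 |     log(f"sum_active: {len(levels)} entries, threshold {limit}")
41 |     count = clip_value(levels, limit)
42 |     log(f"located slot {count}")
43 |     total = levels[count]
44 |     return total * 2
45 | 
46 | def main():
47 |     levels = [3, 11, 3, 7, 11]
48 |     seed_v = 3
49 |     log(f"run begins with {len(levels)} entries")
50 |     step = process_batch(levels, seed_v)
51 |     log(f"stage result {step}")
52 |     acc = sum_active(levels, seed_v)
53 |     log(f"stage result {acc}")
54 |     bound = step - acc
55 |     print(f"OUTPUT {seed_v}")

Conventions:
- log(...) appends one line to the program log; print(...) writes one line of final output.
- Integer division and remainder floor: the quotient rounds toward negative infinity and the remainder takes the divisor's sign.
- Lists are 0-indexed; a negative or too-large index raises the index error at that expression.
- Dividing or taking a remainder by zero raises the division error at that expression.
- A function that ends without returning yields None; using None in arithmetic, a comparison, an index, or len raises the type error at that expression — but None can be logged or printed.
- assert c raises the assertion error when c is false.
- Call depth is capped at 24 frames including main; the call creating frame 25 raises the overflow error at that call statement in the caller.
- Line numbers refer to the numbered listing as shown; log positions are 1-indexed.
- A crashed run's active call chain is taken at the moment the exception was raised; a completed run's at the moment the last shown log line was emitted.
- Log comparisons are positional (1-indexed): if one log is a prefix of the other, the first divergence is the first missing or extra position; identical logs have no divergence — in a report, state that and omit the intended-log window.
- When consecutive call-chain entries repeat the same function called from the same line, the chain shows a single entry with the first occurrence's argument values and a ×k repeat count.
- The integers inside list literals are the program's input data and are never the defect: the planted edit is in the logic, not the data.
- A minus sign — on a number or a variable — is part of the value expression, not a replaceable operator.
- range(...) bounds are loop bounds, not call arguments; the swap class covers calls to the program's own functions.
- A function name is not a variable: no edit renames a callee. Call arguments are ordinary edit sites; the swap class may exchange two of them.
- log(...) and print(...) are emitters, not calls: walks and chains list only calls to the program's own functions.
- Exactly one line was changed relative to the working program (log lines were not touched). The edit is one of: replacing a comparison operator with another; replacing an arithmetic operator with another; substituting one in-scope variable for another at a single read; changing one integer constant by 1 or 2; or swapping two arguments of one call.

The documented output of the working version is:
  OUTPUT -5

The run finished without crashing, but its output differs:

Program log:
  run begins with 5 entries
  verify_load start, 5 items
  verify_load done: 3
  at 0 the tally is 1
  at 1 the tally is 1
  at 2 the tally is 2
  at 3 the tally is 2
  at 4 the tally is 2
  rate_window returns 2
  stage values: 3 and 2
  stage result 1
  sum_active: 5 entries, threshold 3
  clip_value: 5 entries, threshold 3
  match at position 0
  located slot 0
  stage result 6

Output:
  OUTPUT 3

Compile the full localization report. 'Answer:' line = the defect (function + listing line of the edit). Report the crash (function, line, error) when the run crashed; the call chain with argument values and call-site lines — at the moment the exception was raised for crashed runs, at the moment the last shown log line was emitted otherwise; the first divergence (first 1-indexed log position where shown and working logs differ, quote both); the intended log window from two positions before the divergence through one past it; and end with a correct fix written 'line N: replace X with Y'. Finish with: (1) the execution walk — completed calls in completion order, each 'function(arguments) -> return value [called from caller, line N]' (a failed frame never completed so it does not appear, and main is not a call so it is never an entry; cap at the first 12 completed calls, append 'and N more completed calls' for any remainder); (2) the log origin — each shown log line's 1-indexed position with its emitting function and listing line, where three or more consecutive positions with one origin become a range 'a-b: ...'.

Answer: the defect is in main at line 55.
Key observation: Log streams are identical — the defect surfaces only in the printed output.
Call chain: main.
First divergence: none — the logs agree in full.
Execution walk:
  verify_load([3, 11, 3, 7, 11]) -> 3  [called from process_batch, line 26]
  rate_window([3, 11, 3, 7, 11], 3) -> 2  [called from process_batch, line 27]
  process_batch([3, 11, 3, 7, 11], 3) -> 1  [called from main, line 50]
  clip_value([3, 11, 3, 7, 11], 3) -> 0  [called from sum_active, line 41]
  sum_active([3, 11, 3, 7, 11], 3) -> 6  [called from main, line 52]
Log origins:
  1 — main, line 49
  2 — verify_load, line 2
  3 — verify_load, line 7
  4-8 — rate_window, line 15
  9 — rate_window, line 16
  10 — process_batch, line 28
  11 — main, line 51
  12 — sum_active, line 40
  13 — clip_value, line 33
  14 — clip_value, line 36
  15 — sum_active, line 42
  16 — main, line 53
A correct fix: line 55: replace `seed_v` with `bound`.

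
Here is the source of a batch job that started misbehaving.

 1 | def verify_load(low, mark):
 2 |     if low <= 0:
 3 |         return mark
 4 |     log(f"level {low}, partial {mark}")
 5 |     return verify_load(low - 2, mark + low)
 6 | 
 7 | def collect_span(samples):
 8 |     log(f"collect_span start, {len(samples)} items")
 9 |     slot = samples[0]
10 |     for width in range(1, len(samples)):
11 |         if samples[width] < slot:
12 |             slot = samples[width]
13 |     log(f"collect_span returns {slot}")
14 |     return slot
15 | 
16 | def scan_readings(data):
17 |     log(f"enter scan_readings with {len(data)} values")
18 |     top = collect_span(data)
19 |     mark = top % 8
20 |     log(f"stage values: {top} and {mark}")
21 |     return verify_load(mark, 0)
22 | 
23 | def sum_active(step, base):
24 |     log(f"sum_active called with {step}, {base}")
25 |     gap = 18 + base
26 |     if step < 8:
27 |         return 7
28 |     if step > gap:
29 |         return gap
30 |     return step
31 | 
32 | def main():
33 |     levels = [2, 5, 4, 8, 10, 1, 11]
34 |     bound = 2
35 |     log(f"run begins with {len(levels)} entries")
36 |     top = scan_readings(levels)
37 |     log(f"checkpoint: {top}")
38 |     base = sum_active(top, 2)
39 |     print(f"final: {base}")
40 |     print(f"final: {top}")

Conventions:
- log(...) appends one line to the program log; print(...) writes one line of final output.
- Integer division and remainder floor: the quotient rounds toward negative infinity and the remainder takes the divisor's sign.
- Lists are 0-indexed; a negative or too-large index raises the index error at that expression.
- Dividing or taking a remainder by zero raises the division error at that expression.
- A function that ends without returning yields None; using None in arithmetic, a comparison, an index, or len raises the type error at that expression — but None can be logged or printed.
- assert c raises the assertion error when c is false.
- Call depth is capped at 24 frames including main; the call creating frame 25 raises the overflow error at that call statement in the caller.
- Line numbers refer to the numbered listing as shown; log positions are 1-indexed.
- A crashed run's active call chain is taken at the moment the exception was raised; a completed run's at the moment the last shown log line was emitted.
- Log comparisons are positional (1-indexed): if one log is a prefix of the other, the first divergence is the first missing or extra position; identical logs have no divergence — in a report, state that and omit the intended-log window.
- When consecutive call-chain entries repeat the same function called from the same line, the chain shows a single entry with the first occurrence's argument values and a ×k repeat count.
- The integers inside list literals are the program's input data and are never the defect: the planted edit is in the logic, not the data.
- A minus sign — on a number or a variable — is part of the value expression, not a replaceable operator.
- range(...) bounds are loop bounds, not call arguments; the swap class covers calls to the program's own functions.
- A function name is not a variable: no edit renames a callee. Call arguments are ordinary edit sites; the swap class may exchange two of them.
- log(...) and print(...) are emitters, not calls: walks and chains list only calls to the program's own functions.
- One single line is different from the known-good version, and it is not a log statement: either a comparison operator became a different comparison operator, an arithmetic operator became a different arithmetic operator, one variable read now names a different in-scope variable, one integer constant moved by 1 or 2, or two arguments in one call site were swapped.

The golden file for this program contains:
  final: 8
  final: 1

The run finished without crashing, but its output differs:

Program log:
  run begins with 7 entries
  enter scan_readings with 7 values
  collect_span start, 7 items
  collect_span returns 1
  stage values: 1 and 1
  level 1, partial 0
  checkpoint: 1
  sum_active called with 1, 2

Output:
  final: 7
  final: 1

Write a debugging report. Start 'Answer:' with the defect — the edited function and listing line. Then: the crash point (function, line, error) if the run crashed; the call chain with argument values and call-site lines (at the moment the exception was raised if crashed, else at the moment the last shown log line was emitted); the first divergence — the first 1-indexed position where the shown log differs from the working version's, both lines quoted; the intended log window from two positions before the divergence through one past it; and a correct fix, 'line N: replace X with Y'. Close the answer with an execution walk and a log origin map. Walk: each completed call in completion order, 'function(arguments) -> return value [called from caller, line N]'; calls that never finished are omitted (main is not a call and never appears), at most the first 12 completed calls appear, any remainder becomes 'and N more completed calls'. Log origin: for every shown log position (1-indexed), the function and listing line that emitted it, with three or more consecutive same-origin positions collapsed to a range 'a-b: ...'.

Answer: the defect is in sum_active at line 27.
The tell: The logs agree in full; only the final output differs.
Call chain: main -> sum_active(1, 2) (called at line 38).
First divergence: there is none — every log position agrees.
Execution walk:
  collect_span([2, 5, 4, 8, 10, 1, 11]) -> 1  [called from scan_readings, line 18]
  verify_load(-1, 1) -> 1  [called from verify_load, line 5]
  verify_load(1, 0) -> 1  [called from scan_readings, line 21]
  scan_readings([2, 5, 4, 8, 10, 1, 11]) -> 1  [called from main, line 36]
  sum_active(1, 2) -> 7  [called from main, line 38]
Log origin:
  1: emitted by main (line 35)
  2: emitted by scan_readings (line 17)
  3: emitted by collect_span (line 8)
  4: emitted by collect_span (line 13)
  5: emitted by scan_readings (line 20)
  6: emitted by verify_load (line 4)
  7: emitted by main (line 37)
  8: emitted by sum_active (line 24)
A correct fix: line 27: replace `7` with `8`.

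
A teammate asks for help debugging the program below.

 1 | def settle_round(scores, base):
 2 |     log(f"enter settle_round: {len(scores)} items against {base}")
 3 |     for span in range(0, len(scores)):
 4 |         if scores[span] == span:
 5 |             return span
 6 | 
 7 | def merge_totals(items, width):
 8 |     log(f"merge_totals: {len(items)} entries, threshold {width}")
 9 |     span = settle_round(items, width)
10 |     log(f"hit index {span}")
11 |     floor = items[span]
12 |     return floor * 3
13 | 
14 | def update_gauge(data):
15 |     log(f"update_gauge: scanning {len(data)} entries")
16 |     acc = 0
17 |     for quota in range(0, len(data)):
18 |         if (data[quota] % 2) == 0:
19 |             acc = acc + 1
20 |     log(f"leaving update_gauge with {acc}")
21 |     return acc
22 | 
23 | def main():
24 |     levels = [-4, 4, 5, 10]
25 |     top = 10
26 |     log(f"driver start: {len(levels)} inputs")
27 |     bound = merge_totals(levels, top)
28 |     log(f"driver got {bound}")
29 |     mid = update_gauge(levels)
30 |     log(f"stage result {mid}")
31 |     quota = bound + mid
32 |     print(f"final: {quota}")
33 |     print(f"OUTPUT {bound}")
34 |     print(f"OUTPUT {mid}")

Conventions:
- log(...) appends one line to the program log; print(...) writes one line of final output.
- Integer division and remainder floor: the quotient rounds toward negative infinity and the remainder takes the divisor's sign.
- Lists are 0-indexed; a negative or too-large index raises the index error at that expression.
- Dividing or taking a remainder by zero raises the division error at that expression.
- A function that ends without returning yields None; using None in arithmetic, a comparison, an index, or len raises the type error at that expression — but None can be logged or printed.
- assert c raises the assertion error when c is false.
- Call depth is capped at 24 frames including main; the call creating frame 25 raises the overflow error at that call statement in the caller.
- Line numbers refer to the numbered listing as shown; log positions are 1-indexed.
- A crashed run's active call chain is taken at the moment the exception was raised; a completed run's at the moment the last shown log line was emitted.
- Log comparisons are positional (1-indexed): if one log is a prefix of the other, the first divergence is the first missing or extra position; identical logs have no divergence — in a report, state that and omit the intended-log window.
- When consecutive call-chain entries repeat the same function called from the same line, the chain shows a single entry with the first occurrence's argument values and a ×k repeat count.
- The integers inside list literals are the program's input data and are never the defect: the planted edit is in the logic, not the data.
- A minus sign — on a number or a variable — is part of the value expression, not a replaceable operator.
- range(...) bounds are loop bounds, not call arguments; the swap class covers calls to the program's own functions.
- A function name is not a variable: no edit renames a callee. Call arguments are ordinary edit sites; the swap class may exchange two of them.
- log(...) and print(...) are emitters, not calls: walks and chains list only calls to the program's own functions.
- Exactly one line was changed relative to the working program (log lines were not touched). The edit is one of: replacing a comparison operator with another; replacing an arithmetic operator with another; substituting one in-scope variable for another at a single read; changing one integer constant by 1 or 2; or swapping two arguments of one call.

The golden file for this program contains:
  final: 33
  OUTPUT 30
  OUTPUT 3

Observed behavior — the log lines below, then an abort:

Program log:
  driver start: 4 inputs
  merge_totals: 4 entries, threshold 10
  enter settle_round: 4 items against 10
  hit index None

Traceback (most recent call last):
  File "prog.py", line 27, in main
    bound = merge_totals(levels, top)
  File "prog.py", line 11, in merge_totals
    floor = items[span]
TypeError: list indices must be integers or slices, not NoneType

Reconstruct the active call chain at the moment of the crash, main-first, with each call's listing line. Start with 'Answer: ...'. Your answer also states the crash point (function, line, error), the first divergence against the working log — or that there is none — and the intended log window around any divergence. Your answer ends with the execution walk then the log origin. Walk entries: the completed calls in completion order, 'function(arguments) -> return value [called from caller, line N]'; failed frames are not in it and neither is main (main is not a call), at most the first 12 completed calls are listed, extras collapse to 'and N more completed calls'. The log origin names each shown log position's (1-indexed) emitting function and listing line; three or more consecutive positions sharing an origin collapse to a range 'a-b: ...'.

Answer: main -> merge_totals (called at line 27).
Key fact: The log first diverges at position 4: the faulty run prints 'hit index None' where the working version prints 'hit index 3'.
Crash: merge_totals, line 11, TypeError.
First divergence: position 4 — the shown line 'hit index None' should read 'hit index 3'.
Intended log window:
  2: merge_totals: 4 entries, threshold 10
  3: enter settle_round: 4 items against 10
  4: hit index 3
  5: driver got 30
Execution walk:
  settle_round([-4, 4, 5, 10], 10) -> None  [called from merge_totals, line 9]
Origin of each log line:
  1: from main, line 26
  2: from merge_totals, line 8
  3: from settle_round, line 2
  4: from merge_totals, line 10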